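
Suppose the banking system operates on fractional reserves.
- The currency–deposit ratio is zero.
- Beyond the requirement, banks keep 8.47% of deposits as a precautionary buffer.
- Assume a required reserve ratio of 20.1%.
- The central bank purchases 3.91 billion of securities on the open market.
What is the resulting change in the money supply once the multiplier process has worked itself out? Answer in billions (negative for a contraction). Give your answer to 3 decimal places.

The money multiplier is m = 1 / (rr + e) = 1 / (0.201 + 0.0847) ≈ 3.50018.
The purchase adds 3.91 billion of base, so ΔM = m × ΔMB = 3.50018 × (+3.91) ≈ 13.6857 billion.

13.686 billion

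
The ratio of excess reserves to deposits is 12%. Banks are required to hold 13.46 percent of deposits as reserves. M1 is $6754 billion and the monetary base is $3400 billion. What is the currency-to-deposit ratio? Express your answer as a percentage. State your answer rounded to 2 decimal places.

50.10%

Using m = M/MB = 6754/3400 ≈ 1.986471. From m = (1 + c)/(c + rr + e), rearranging gives 1 + c = m·(c + rr + e), so c·(1 − m) = m·(rr + e) − 1.
Hence c = [m·(rr + e) − 1]/(1 − m) = [1.986471 × (0.1346 + 0.12) − 1] / (1 − 1.986471) ≈ 0.501023.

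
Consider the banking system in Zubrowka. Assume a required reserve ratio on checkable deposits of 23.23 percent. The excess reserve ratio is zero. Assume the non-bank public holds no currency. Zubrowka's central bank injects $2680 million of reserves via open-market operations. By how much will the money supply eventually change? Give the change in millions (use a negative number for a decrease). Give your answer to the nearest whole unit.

$11537 million

The simple money multiplier is m = 1/rr = 1/0.2323 ≈ 4.30478.
An open-market purchase increases the monetary base by 2680 million, so ΔM = m × ΔMB = 4.30478 × 2680 = 11536.8104 million.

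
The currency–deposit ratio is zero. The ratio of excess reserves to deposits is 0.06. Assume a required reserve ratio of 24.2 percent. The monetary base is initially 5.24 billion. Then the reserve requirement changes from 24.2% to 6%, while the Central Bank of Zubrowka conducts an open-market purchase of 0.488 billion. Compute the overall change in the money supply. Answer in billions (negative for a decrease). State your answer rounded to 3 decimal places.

30.382 billion

Before: m₁ = 1 / (0.242 + 0.06) ≈ 3.31126, MB₁ = 5.24, so M₁ = 3.31126 × 5.24 ≈ 17.351 billion.
After: m₂ = 1 / (0.06 + 0.06) ≈ 8.33333, MB₂ = 5.24 + 0.488 = 5.728, so M₂ = 8.33333 × 5.728 ≈ 47.7333 billion.
ΔM = M₂ − M₁ = 47.7333 − 17.351 = 30.3823 billion.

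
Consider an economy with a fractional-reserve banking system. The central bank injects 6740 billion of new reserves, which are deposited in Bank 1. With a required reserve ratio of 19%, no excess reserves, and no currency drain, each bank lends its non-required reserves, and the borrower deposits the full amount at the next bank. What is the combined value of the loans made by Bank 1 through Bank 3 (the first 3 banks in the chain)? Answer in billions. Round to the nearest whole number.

Bank i lends (1 − rr)^i of the original deposit: Bank 1 lends 6740·0.8100 = 5459.4000, Bank 2 lends 6740·0.8100² = 4422.1140, and so on.
Summing a geometric series: total = 6740·[0.8100·(1 − 0.8100^3) / (1 − 0.8100)] ≈ 13463.4263 billion.

13463 billion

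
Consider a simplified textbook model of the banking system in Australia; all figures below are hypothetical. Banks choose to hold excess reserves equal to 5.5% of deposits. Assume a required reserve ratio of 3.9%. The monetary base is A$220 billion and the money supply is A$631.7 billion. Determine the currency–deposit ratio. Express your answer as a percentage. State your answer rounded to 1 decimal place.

39.0%

Using m = M/MB = 631.7/220 ≈ 2.871364. From m = (1 + c)/(c + rr + e), rearranging gives 1 + c = m·(c + rr + e), so c·(1 − m) = m·(rr + e) − 1.
Hence c = [m·(rr + e) − 1]/(1 − m) = [2.871364 × (0.039 + 0.055) − 1] / (1 − 2.871364) ≈ 0.390139.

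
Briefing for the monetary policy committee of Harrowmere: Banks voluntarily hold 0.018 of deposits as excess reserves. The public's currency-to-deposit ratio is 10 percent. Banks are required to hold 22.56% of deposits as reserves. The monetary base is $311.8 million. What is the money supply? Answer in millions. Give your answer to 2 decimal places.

$998.20 million

The money multiplier is m = (1 + c) / (rr + e + c) = (1 + 0.1) / (0.2256 + 0.018 + 0.1) ≈ 3.201397.
So M = m × MB = 3.201397 × 311.8 ≈ 998.1956 million.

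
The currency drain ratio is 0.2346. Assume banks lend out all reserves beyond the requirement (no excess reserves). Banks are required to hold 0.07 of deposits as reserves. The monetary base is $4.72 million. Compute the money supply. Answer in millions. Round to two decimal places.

$19.13 million

The money multiplier is m = (1 + c) / (rr + c) = (1 + 0.2346) / (0.07 + 0.2346) ≈ 4.0532.
So M = m × MB = 4.0532 × 4.72 ≈ 19.1311 million.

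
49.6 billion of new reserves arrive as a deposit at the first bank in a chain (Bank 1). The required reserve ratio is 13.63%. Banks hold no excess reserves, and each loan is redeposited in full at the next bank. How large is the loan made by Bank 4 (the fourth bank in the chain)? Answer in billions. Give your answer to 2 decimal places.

27.60 billion

Each bank lends a fraction (1 − rr) = 0.8637 of the deposit it receives, so Bank 4 receives 49.6·0.8637^3 and lends 49.6·0.8637^4 ≈ 27.6015 billion.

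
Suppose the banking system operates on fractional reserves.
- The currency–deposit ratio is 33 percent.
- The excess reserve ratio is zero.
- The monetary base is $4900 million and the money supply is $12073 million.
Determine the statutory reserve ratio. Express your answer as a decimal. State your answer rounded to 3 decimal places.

0.210

Using m = M/MB = 12073/4900 ≈ 2.463878. Since m = (1 + c)/(c + rr + e), the denominator satisfies c + rr + e = (1 + c)/m = (1 + 0.33) / 2.463878 ≈ 0.539799.
With c = 0.33 and e = 0, the statutory reserve ratio is 0.539799 − 0.33 − 0 = 0.209799.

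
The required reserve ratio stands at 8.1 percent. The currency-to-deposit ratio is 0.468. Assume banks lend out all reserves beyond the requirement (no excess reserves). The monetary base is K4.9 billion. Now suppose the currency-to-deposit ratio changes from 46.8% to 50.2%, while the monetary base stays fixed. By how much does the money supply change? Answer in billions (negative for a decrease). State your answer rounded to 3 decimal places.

Initially m₁ = (1 + 0.468) / (0.081 + 0.468) ≈ 2.67395, so M₁ = 2.67395 × 4.9 ≈ 13.1024 billion.
After the change m₂ = (1 + 0.502) / (0.081 + 0.502) ≈ 2.57633, so M₂ = 2.57633 × 4.9 ≈ 12.624 billion.
ΔM = M₂ − M₁ = 12.624 − 13.1024 = -0.4784 billion.

-0.478 billion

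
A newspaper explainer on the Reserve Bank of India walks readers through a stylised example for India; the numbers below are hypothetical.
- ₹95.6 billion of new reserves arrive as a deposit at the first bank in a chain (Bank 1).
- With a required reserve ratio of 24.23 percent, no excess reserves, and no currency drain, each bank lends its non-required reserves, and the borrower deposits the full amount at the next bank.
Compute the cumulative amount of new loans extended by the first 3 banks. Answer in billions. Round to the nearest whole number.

Bank i lends (1 − rr)^i of the original deposit: Bank 1 lends 95.6·0.7577 ≈ 72.4361, Bank 2 lends 95.6·0.7577² ≈ 54.8848, and so on.
Summing a geometric series: total = 95.6·[0.7577·(1 − 0.7577^3) / (1 − 0.7577)] ≈ 168.9072 billion.

₹169 billion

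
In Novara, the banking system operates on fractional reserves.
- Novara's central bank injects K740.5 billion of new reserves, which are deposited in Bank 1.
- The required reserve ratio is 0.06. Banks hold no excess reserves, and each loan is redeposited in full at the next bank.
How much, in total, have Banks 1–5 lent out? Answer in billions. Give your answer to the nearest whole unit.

K3087 billion

Bank i lends (1 − rr)^i of the original deposit: Bank 1 lends 740.5·0.9400 = 696.0700, Bank 2 lends 740.5·0.9400² = 654.3058, and so on.
Summing a geometric series: total = 740.5·[0.9400·(1 − 0.9400^5) / (1 − 0.9400)] ≈ 3087.0238 billion.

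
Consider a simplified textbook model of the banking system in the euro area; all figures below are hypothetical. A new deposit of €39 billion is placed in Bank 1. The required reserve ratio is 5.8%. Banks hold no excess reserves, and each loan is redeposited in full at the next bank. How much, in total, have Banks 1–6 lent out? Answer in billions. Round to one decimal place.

€190.8 billion

Bank i lends (1 − rr)^i of the original deposit: Bank 1 lends 39·0.9420 = 36.7380, Bank 2 lends 39·0.9420² ≈ 34.6072, and so on.
Summing a geometric series: total = 39·[0.9420·(1 − 0.9420^6) / (1 − 0.9420)] ≈ 190.8326 billion.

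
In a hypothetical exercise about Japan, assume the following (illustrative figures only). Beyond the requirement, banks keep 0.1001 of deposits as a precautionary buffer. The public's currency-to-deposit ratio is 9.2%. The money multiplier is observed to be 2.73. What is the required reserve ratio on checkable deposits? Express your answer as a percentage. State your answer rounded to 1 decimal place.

Using m = 2.73. Since m = (1 + c)/(c + rr + e), the denominator satisfies c + rr + e = (1 + c)/m = (1 + 0.092) / 2.73 = 0.400000.
With c = 0.092 and e = 0.1001, the required reserve ratio on checkable deposits is 0.400000 − 0.092 − 0.1001 = 0.2079.

20.8%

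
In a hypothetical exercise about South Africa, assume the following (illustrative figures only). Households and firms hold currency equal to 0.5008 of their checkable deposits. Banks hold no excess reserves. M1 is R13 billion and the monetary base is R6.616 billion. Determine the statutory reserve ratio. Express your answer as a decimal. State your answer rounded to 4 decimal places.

0.2630

Using m = M/MB = 13/6.616 ≈ 1.964933. Since m = (1 + c)/(c + rr + e), the denominator satisfies c + rr + e = (1 + c)/m = (1 + 0.5008) / 1.964933 ≈ 0.763792.
With c = 0.5008 and e = 0, the statutory reserve ratio is 0.763792 − 0.5008 − 0 = 0.262992.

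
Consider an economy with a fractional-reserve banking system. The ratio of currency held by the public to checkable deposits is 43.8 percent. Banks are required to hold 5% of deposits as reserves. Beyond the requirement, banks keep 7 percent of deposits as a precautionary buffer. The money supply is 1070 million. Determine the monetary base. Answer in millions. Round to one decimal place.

The money multiplier is m = (1 + c) / (rr + e + c) = (1 + 0.438) / (0.05 + 0.07 + 0.438) ≈ 2.577061.
MB = M / m = 1070 / 2.577061 ≈ 415.2017 million.

415.2 million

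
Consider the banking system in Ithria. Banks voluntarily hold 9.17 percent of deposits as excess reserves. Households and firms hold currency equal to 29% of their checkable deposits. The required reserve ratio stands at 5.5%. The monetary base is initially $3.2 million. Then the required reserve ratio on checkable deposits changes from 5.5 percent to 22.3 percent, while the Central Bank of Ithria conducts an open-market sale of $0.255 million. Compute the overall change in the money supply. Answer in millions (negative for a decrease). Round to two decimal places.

-3.17 million

Before: m₁ = (1 + 0.29) / (0.055 + 0.0917 + 0.29) ≈ 2.9540, MB₁ = 3.2, so M₁ = 2.9540 × 3.2 = 9.4528 million.
After: m₂ = (1 + 0.29) / (0.223 + 0.0917 + 0.29) ≈ 2.1333, MB₂ = 3.2 − 0.255 = 2.945, so M₂ = 2.1333 × 2.945 ≈ 6.2826 million.
ΔM = M₂ − M₁ = 6.2826 − 9.4528 = -3.1702 million.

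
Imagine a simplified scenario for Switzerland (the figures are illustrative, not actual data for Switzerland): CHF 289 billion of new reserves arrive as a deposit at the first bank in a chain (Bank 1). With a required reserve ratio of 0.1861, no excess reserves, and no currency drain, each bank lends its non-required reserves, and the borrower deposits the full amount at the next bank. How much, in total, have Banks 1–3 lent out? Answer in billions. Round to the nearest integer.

Bank i lends (1 − rr)^i of the original deposit: Bank 1 lends 289·0.8139 = 235.2171, Bank 2 lends 289·0.8139² ≈ 191.4432, and so on.
Summing a geometric series: total = 289·[0.8139·(1 − 0.8139^3) / (1 − 0.8139)] ≈ 582.4759 billion.

CHF 582 billion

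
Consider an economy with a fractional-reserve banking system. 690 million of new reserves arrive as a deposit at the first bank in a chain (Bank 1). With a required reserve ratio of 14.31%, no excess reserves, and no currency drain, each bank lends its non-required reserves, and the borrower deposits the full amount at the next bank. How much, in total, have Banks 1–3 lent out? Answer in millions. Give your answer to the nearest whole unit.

1532 million

Bank i lends (1 − rr)^i of the original deposit: Bank 1 lends 690·0.8569 = 591.2610, Bank 2 lends 690·0.8569² ≈ 506.6516, and so on.
Summing a geometric series: total = 690·[0.8569·(1 − 0.8569^3) / (1 − 0.8569)] ≈ 1532.0623 million.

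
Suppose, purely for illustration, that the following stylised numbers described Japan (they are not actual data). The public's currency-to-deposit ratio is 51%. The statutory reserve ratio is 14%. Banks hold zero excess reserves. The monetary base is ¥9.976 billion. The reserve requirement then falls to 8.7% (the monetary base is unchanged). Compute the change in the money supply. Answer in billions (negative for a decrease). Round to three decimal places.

¥2.057 billion

Initially m₁ = (1 + 0.51) / (0.14 + 0.51) ≈ 2.32308, so M₁ = 2.32308 × 9.976 ≈ 23.175 billion.
After the change m₂ = (1 + 0.51) / (0.087 + 0.51) ≈ 2.52931, so M₂ = 2.52931 × 9.976 ≈ 25.2324 billion.
ΔM = M₂ − M₁ = 25.2324 − 23.175 = 2.0574 billion.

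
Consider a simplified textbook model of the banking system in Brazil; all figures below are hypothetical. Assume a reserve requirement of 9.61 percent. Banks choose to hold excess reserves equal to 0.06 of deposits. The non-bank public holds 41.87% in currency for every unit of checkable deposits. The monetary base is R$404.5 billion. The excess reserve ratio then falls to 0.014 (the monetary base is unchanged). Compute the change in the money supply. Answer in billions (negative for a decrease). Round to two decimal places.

R$86.85 billion

Initially m₁ = (1 + 0.4187) / (0.0961 + 0.06 + 0.4187) ≈ 2.468163, so M₁ = 2.468163 × 404.5 ≈ 998.3719 billion.
After the change m₂ = (1 + 0.4187) / (0.0961 + 0.014 + 0.4187) ≈ 2.682867, so M₂ = 2.682867 × 404.5 ≈ 1085.2197 billion.
ΔM = M₂ − M₁ = 1085.2197 − 998.3719 = 86.8478 billion.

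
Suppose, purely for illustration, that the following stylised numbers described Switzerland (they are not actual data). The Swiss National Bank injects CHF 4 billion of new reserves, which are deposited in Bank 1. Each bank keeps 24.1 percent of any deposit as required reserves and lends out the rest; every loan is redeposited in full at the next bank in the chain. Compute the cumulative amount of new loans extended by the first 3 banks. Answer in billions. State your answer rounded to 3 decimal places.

Bank i lends (1 − rr)^i of the original deposit: Bank 1 lends 4·0.7590 = 3.0360, Bank 2 lends 4·0.7590² ≈ 2.3043, and so on.
Summing a geometric series: total = 4·[0.7590·(1 − 0.7590^3) / (1 − 0.7590)] ≈ 7.0893 billion.

CHF 7.089 billion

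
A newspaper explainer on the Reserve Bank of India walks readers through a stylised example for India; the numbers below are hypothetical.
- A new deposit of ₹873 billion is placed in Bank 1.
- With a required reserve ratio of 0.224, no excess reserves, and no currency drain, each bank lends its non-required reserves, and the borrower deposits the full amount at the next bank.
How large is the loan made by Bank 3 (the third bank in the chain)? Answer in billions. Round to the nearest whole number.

Each bank lends a fraction (1 − rr) = 0.7760 of the deposit it receives, so Bank 3 receives 873·0.7760^2 and lends 873·0.7760^3 ≈ 407.9429 billion.

₹408 billion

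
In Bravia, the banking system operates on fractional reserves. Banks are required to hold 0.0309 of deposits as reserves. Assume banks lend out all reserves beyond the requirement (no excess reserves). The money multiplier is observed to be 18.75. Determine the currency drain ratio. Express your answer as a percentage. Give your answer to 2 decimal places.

2.37%

Using m = 18.75. From m = (1 + c)/(c + rr + e), rearranging gives 1 + c = m·(c + rr + e), so c·(1 − m) = m·(rr + e) − 1.
Hence c = [m·(rr + e) − 1]/(1 − m) = [18.75 × (0.0309 + 0) − 1] / (1 − 18.75) ≈ 0.023697.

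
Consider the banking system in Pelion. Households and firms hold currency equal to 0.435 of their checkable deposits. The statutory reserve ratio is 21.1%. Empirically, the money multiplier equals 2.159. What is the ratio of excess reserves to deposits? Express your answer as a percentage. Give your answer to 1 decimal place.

Using m = 2.159. Since m = (1 + c)/(c + rr + e), the denominator satisfies c + rr + e = (1 + c)/m = (1 + 0.435) / 2.159 ≈ 0.664660.
With c = 0.435 and rr = 0.211, the ratio of excess reserves to deposits is 0.664660 − 0.435 − 0.211 = 0.01866.

1.9%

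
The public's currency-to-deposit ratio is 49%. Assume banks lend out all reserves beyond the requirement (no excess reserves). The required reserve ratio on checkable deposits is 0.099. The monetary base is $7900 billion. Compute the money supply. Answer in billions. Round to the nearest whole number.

The money multiplier is m = (1 + c) / (rr + c) = (1 + 0.49) / (0.099 + 0.49) ≈ 2.52971.
So M = m × MB = 2.52971 × 7900 = 19984.709 billion.

$19985 billion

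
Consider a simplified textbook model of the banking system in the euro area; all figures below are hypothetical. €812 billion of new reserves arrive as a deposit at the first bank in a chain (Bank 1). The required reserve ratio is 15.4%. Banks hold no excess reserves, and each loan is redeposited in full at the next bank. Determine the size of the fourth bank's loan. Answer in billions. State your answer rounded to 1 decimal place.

€415.9 billion

Each bank lends a fraction (1 − rr) = 0.8460 of the deposit it receives, so Bank 4 receives 812·0.8460^3 and lends 812·0.8460^4 ≈ 415.9465 billion.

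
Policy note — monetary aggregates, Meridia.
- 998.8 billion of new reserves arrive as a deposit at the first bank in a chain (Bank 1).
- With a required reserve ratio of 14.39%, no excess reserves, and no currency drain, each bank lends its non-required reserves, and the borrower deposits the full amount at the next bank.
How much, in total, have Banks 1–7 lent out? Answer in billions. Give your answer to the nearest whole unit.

Bank i lends (1 − rr)^i of the original deposit: Bank 1 lends 998.8·0.8561 ≈ 855.0727, Bank 2 lends 998.8·0.8561² ≈ 732.0277, and so on.
Summing a geometric series: total = 998.8·[0.8561·(1 − 0.8561^7) / (1 − 0.8561)] ≈ 3939.4413 billion.

3939 billion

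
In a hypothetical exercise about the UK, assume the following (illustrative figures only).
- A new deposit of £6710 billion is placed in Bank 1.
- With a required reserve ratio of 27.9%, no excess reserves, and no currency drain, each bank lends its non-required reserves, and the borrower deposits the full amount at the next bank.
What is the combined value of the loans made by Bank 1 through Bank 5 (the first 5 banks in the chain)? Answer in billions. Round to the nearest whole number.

Bank i lends (1 − rr)^i of the original deposit: Bank 1 lends 6710·0.7210 = 4837.9100, Bank 2 lends 6710·0.7210² ≈ 3488.1331, and so on.
Summing a geometric series: total = 6710·[0.7210·(1 − 0.7210^5) / (1 − 0.7210)] ≈ 13961.6327 billion.

£13962 billion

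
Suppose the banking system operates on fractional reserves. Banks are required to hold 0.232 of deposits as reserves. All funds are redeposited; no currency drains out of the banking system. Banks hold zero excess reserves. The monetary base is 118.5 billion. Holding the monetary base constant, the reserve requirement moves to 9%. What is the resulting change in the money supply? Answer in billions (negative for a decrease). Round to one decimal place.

805.9 billion

Initially m₁ = 1 / (0.232) ≈ 4.31034, so M₁ = 4.31034 × 118.5 ≈ 510.7753 billion.
After the change m₂ = 1 / (0.09) ≈ 11.11111, so M₂ = 11.11111 × 118.5 ≈ 1316.6665 billion.
ΔM = M₂ − M₁ = 1316.6665 − 510.7753 = 805.8912 billion.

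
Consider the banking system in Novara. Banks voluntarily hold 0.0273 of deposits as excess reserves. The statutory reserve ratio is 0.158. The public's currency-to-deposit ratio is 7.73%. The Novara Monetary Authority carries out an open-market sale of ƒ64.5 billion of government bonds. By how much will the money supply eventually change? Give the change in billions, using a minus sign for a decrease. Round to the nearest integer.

-265 billion

The money multiplier is m = (1 + c) / (rr + e + c) = (1 + 0.0773) / (0.158 + 0.0273 + 0.0773) ≈ 4.1024.
The sale removes 64.5 billion of base, so ΔM = m × ΔMB = 4.1024 × (−64.5) = -264.6048 billion.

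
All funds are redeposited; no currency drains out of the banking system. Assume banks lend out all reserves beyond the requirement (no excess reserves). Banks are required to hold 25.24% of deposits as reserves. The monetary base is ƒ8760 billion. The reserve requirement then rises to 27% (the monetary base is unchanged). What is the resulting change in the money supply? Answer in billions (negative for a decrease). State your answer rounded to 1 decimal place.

-2262.4 billion

Initially m₁ = 1 / (0.2524) ≈ 3.961965, so M₁ = 3.961965 × 8760 = 34706.8134 billion.
After the change m₂ = 1 / (0.27) ≈ 3.703704, so M₂ = 3.703704 × 8760 ≈ 32444.447 billion.
ΔM = M₂ − M₁ = 32444.447 − 34706.8134 = -2262.3664 billion.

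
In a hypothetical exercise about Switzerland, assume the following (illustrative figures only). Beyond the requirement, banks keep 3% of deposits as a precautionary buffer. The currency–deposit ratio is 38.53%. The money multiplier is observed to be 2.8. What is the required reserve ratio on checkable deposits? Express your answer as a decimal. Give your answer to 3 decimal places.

Using m = 2.8. Since m = (1 + c)/(c + rr + e), the denominator satisfies c + rr + e = (1 + c)/m = (1 + 0.3853) / 2.8 = 0.494750.
With c = 0.3853 and e = 0.03, the required reserve ratio on checkable deposits is 0.494750 − 0.3853 − 0.03 = 0.07945.

0.079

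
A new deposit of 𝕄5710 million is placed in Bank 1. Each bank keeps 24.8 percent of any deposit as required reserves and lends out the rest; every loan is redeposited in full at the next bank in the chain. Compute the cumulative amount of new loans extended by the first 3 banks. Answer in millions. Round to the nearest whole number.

Bank i lends (1 − rr)^i of the original deposit: Bank 1 lends 5710·0.7520 = 4293.9200, Bank 2 lends 5710·0.7520² ≈ 3229.0278, and so on.
Summing a geometric series: total = 5710·[0.7520·(1 − 0.7520^3) / (1 − 0.7520)] ≈ 9951.1768 million.

𝕄9951 million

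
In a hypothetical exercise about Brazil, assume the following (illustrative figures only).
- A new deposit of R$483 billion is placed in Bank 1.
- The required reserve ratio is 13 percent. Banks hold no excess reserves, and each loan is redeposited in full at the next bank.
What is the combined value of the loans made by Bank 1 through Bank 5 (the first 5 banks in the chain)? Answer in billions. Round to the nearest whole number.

Bank i lends (1 − rr)^i of the original deposit: Bank 1 lends 483·0.8700 = 420.2100, Bank 2 lends 483·0.8700² = 365.5827, and so on.
Summing a geometric series: total = 483·[0.8700·(1 − 0.8700^5) / (1 − 0.8700)] ≈ 1621.2965 billion.

R$1621 billion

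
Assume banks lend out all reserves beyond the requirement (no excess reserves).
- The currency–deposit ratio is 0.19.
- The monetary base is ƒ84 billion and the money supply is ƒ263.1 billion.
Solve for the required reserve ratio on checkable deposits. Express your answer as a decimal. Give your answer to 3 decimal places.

0.190

Using m = M/MB = 263.1/84 ≈ 3.132143. Since m = (1 + c)/(c + rr + e), the denominator satisfies c + rr + e = (1 + c)/m = (1 + 0.19) / 3.132143 ≈ 0.379932.
With c = 0.19 and e = 0, the required reserve ratio on checkable deposits is 0.379932 − 0.19 − 0 = 0.189932.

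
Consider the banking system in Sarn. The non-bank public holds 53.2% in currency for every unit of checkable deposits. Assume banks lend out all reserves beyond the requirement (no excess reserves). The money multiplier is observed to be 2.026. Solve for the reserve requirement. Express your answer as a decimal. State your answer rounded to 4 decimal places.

0.2242

Using m = 2.026. Since m = (1 + c)/(c + rr + e), the denominator satisfies c + rr + e = (1 + c)/m = (1 + 0.532) / 2.026 ≈ 0.756170.
With c = 0.532 and e = 0, the reserve requirement is 0.756170 − 0.532 − 0 = 0.22417.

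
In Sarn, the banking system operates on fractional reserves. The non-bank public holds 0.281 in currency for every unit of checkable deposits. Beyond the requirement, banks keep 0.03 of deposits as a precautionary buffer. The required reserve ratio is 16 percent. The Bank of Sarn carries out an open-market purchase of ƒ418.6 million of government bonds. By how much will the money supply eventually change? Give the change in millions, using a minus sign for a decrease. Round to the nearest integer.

ƒ1138 million

The money multiplier is m = (1 + c) / (rr + e + c) = (1 + 0.281) / (0.16 + 0.03 + 0.281) ≈ 2.7197.
The purchase adds 418.6 million of base, so ΔM = m × ΔMB = 2.7197 × (+418.6) ≈ 1138.4664 million.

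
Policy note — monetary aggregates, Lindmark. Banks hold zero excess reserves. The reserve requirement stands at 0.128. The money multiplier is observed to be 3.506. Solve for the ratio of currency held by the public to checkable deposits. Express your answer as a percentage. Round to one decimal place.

22.0%

Using m = 3.506. From m = (1 + c)/(c + rr + e), rearranging gives 1 + c = m·(c + rr + e), so c·(1 − m) = m·(rr + e) − 1.
Hence c = [m·(rr + e) − 1]/(1 − m) = [3.506 × (0.128 + 0) − 1] / (1 − 3.506) ≈ 0.219965.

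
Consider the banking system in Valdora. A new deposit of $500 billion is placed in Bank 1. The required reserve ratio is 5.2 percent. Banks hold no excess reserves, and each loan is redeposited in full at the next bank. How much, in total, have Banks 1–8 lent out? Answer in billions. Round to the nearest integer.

$3169 billion

Bank i lends (1 − rr)^i of the original deposit: Bank 1 lends 500·0.9480 = 474.0000, Bank 2 lends 500·0.9480² = 449.3520, and so on.
Summing a geometric series: total = 500·[0.9480·(1 − 0.9480^8) / (1 − 0.9480)] ≈ 3169.1547 billion.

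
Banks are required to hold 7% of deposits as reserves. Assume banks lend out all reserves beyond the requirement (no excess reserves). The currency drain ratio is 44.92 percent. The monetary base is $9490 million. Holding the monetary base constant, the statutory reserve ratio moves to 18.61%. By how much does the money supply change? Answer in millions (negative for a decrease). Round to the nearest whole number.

Initially m₁ = (1 + 0.4492) / (0.07 + 0.4492) ≈ 2.79122, so M₁ = 2.79122 × 9490 = 26488.6778 million.
After the change m₂ = (1 + 0.4492) / (0.1861 + 0.4492) ≈ 2.28113, so M₂ = 2.28113 × 9490 = 21647.9237 million.
ΔM = M₂ − M₁ = 21647.9237 − 26488.6778 = -4840.7541 million.

-4841 million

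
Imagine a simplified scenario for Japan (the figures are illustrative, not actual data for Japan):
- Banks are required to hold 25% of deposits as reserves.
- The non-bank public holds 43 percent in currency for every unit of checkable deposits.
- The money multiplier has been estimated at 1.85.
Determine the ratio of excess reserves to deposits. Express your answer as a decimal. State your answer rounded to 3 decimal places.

0.093

Using m = 1.85. Since m = (1 + c)/(c + rr + e), the denominator satisfies c + rr + e = (1 + c)/m = (1 + 0.43) / 1.85 ≈ 0.772973.
With c = 0.43 and rr = 0.25, the ratio of excess reserves to deposits is 0.772973 − 0.43 − 0.25 = 0.092973.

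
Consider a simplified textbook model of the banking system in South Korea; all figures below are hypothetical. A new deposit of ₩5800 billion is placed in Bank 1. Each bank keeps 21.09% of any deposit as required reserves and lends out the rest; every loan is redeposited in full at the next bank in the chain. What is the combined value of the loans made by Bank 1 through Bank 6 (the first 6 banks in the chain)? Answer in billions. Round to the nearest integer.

₩16462 billion

Bank i lends (1 − rr)^i of the original deposit: Bank 1 lends 5800·0.7891 = 4576.7800, Bank 2 lends 5800·0.7891² ≈ 3611.5371, and so on.
Summing a geometric series: total = 5800·[0.7891·(1 − 0.7891^6) / (1 − 0.7891)] ≈ 16461.8558 billion.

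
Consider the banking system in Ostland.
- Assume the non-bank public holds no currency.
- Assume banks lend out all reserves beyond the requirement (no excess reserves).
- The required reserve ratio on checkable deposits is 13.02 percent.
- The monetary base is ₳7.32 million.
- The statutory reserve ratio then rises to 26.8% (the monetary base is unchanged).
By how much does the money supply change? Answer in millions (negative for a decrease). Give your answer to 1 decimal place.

Initially m₁ = 1 / (0.1302) ≈ 7.6805, so M₁ = 7.6805 × 7.32 ≈ 56.2213 million.
After the change m₂ = 1 / (0.268) ≈ 3.7313, so M₂ = 3.7313 × 7.32 ≈ 27.3131 million.
ΔM = M₂ − M₁ = 27.3131 − 56.2213 = -28.9082 million.

-28.9 million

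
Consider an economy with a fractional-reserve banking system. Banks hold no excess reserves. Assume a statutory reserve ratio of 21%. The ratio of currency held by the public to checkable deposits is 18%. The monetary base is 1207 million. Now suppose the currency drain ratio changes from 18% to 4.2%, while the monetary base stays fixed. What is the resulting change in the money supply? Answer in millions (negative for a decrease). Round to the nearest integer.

Initially m₁ = (1 + 0.18) / (0.21 + 0.18) ≈ 3.02564, so M₁ = 3.02564 × 1207 ≈ 3651.9475 million.
After the change m₂ = (1 + 0.042) / (0.21 + 0.042) ≈ 4.13492, so M₂ = 4.13492 × 1207 ≈ 4990.8484 million.
ΔM = M₂ − M₁ = 4990.8484 − 3651.9475 = 1338.9009 million.

1339 million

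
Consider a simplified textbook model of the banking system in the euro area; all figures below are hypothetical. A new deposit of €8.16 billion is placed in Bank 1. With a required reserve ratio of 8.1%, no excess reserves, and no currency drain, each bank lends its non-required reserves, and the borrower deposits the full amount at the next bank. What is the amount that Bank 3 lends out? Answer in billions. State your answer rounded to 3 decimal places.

Each bank lends a fraction (1 − rr) = 0.9190 of the deposit it receives, so Bank 3 receives 8.16·0.9190^2 and lends 8.16·0.9190^3 ≈ 6.3334 billion.

€6.333 billion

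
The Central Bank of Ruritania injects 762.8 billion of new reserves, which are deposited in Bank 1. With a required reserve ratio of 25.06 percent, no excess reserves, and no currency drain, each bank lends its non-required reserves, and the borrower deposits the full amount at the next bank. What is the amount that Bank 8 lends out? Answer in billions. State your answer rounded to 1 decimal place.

Each bank lends a fraction (1 − rr) = 0.7494 of the deposit it receives, so Bank 8 receives 762.8·0.7494^7 and lends 762.8·0.7494^8 ≈ 75.8788 billion.

75.9 billion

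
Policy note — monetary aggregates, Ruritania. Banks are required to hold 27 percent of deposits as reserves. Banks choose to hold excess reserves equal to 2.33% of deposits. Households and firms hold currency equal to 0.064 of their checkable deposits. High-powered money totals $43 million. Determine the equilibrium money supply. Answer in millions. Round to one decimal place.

$128.0 million

The money multiplier is m = (1 + c) / (rr + e + c) = (1 + 0.064) / (0.27 + 0.0233 + 0.064) ≈ 2.9779.
So M = m × MB = 2.9779 × 43 = 128.0497 million.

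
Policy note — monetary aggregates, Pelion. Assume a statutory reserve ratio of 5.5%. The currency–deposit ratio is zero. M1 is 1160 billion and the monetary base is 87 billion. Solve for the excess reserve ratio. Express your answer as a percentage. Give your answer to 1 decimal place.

Using m = M/MB = 1160/87 ≈ 13.333333. Since m = (1 + c)/(c + rr + e), the denominator satisfies c + rr + e = (1 + c)/m = (1 + 0) / 13.333333 ≈ 0.075000.
With c = 0 and rr = 0.055, the excess reserve ratio is 0.075000 − 0 − 0.055 = 0.02.

2.0%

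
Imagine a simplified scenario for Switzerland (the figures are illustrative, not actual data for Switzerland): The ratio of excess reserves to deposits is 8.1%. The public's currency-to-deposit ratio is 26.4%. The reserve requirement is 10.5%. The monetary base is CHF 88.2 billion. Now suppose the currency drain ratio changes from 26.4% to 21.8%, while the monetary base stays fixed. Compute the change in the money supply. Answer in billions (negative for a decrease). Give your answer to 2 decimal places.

Initially m₁ = (1 + 0.264) / (0.105 + 0.081 + 0.264) ≈ 2.80889, so M₁ = 2.80889 × 88.2 ≈ 247.7441 billion.
After the change m₂ = (1 + 0.218) / (0.105 + 0.081 + 0.218) ≈ 3.01485, so M₂ = 3.01485 × 88.2 ≈ 265.9098 billion.
ΔM = M₂ − M₁ = 265.9098 − 247.7441 = 18.1657 billion.

CHF 18.17 billion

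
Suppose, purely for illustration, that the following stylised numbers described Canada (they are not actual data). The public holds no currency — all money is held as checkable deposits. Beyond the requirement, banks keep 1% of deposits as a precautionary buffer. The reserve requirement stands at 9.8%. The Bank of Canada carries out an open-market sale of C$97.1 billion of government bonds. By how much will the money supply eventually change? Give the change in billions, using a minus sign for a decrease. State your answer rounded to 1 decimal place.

The money multiplier is m = 1 / (rr + e) = 1 / (0.098 + 0.01) ≈ 9.2593.
The sale removes 97.1 billion of base, so ΔM = m × ΔMB = 9.2593 × (−97.1) ≈ -899.078 billion.

-899.1 billion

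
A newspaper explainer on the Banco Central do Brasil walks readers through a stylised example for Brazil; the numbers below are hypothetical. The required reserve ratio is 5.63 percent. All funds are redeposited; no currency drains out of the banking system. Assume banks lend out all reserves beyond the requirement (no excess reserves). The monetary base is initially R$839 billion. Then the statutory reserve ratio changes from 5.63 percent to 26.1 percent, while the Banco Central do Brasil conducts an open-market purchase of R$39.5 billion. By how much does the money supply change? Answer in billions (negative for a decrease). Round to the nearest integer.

Before: m₁ = 1 / (0.0563) ≈ 17.7620, MB₁ = 839, so M₁ = 17.7620 × 839 = 14902.318 billion.
After: m₂ = 1 / (0.261) ≈ 3.8314, MB₂ = 839 + 39.5 = 878.5, so M₂ = 3.8314 × 878.5 = 3365.8849 billion.
ΔM = M₂ − M₁ = 3365.8849 − 14902.318 = -11536.4331 billion.

-11536 billion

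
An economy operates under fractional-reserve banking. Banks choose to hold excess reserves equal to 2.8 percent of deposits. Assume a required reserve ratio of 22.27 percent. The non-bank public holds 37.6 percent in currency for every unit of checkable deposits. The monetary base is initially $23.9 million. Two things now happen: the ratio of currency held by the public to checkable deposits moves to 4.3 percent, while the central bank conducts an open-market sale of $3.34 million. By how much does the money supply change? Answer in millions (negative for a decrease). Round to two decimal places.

Before: m₁ = (1 + 0.376) / (0.2227 + 0.028 + 0.376) ≈ 2.19563, MB₁ = 23.9, so M₁ = 2.19563 × 23.9 ≈ 52.4756 million.
After: m₂ = (1 + 0.043) / (0.2227 + 0.028 + 0.043) ≈ 3.55124, MB₂ = 23.9 − 3.34 = 20.56, so M₂ = 3.55124 × 20.56 ≈ 73.0135 million.
ΔM = M₂ − M₁ = 73.0135 − 52.4756 = 20.5379 million.

$20.54 million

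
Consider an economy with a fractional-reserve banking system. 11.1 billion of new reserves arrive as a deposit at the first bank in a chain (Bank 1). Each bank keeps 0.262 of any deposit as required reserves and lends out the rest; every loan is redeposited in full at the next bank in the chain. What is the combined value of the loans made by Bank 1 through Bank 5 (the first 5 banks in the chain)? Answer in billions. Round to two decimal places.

Bank i lends (1 − rr)^i of the original deposit: Bank 1 lends 11.1·0.7380 = 8.1918, Bank 2 lends 11.1·0.7380² ≈ 6.0455, and so on.
Summing a geometric series: total = 11.1·[0.7380·(1 − 0.7380^5) / (1 − 0.7380)] ≈ 24.4216 billion.

24.42 billion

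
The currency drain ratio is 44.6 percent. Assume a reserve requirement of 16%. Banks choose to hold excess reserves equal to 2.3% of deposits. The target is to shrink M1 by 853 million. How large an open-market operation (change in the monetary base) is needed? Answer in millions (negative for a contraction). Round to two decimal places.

The money multiplier is m = (1 + c) / (rr + e + c) = (1 + 0.446) / (0.16 + 0.023 + 0.446) ≈ 2.298887.
ΔMB = ΔM / m = (−853) / 2.298887 ≈ -371.0491 million.

-371.05 million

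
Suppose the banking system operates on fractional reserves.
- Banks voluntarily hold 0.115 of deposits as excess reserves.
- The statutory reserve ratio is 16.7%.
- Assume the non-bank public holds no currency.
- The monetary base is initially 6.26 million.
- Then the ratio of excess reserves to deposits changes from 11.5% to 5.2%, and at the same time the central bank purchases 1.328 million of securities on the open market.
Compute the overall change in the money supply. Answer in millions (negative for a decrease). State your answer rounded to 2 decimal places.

Before: m₁ = 1 / (0.167 + 0.115) ≈ 3.5461, MB₁ = 6.26, so M₁ = 3.5461 × 6.26 ≈ 22.1986 million.
After: m₂ = 1 / (0.167 + 0.052) ≈ 4.5662, MB₂ = 6.26 + 1.328 = 7.588, so M₂ = 4.5662 × 7.588 ≈ 34.6483 million.
ΔM = M₂ − M₁ = 34.6483 − 22.1986 = 12.4497 million.

12.45 million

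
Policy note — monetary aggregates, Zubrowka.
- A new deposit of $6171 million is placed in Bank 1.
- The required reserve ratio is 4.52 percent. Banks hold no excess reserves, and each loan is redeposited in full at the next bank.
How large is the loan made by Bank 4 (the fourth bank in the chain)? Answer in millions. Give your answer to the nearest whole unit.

Each bank lends a fraction (1 − rr) = 0.9548 of the deposit it receives, so Bank 4 receives 6171·0.9548^3 and lends 6171·0.9548^4 ≈ 5128.6751 million.

$5129 million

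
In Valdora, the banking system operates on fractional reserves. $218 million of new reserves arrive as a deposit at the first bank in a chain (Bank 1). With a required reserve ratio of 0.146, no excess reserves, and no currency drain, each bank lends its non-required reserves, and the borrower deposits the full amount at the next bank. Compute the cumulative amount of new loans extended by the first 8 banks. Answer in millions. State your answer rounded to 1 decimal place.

Bank i lends (1 − rr)^i of the original deposit: Bank 1 lends 218·0.8540 = 186.1720, Bank 2 lends 218·0.8540² ≈ 158.9909, and so on.
Summing a geometric series: total = 218·[0.8540·(1 − 0.8540^8) / (1 − 0.8540)] ≈ 914.3856 million.

$914.4 million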